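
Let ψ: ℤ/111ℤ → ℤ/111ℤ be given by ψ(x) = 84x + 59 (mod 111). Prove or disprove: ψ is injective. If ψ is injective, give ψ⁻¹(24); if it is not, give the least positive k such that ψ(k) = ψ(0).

37

Recall that ψ is injective when ψ(s) = ψ(t) forces s = t.
We have gcd(84, 111) = 3 > 1. Taking s = 0 and t = 37: ψ(0) = 59 and ψ(37) = 84·37 + 59 = 3167 ≡ 59 (mod 111).
So ψ(0) = ψ(37) while 0 ≠ 37, hence ψ is not injective.
Since ψ is not injective, we find the least positive k with ψ(k) = ψ(0): this means 84k ≡ 0 (mod 111), i.e. 111 ∣ 84k. Since gcd(84, 111) = 3, dividing through by 3 this holds exactly when 37 ∣ 28k, and as gcd(28, 37) = 1, exactly when 37 ∣ k.
The smallest positive such k is 37.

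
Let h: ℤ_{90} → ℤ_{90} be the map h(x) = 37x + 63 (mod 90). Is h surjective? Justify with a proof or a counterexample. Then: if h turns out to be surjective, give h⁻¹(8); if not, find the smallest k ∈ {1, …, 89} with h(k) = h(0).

Since gcd(37, 90) = 1, 37 is invertible modulo 90. Euclid's algorithm: 90 = 2·37 + 16, 37 = 2·16 + 5, 16 = 3·5 + 1; back-substituting gives 1 = 73·37 − 30·90, so 37⁻¹ ≡ 73 (mod 90).
For any y ∈ ℤ_{90}, x = 73(y − 63) mod 90 satisfies h(x) = 37·73(y − 63) + 63 ≡ y (since 37·73 ≡ 1 mod 90). So every y has a preimage.
So h is surjective.
Since h is surjective, we compute h⁻¹(8): solve 37x + 63 ≡ 8 (mod 90), i.e. 37x ≡ 35 (mod 90).
Multiplying by 37⁻¹ = 73 gives x ≡ 73·35 = 2555 = 28·90 + 35 ≡ 35 (mod 90).
Check: h(35) = 37·35 + 63 = 1358 = 15·90 + 8 ≡ 8 (mod 90).

35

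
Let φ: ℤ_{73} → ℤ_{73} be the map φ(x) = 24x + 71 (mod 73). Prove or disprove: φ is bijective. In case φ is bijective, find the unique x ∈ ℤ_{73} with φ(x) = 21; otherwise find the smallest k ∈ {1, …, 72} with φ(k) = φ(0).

Recall: φ is injective if φ(u) = φ(v) implies u = v.
If φ(u) = φ(v), then 24u ≡ 24v (mod 73). Because gcd(24, 73) = 1, we may cancel 24 to get u ≡ v (mod 73).
We now compute 24⁻¹ mod 73 explicitly. Euclid's algorithm: 73 = 3·24 + 1; back-substituting gives 1 = 70·24 − 23·73, so 24⁻¹ ≡ 70 (mod 73).
For any y ∈ ℤ_{73}, x = 70(y − 71) mod 73 satisfies φ(x) = 24·70(y − 71) + 71 ≡ y (since 24·70 ≡ 1 mod 73). So every y has a preimage.
Therefore φ is bijective.
Since φ is bijective, we compute φ⁻¹(21): solve 24x + 71 ≡ 21 (mod 73), i.e. 24x ≡ 23 (mod 73).
Multiplying by 24⁻¹ = 70 gives x ≡ 70·23 = 1610 = 22·73 + 4 ≡ 4 (mod 73).
Check: φ(4) = 24·4 + 71 = 167 = 2·73 + 21 ≡ 21 (mod 73).

4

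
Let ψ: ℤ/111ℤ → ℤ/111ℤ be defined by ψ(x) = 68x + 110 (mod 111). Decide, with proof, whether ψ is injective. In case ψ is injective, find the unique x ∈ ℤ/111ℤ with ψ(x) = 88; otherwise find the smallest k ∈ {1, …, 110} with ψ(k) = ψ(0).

Suppose ψ(u) = ψ(v) in ℤ/111ℤ. Then 68u + 110 ≡ 68v + 110 (mod 111), therefore 68(u − v) ≡ 0 (mod 111).
Since gcd(68, 111) = 1, 68 is invertible modulo 111, hence u − v ≡ 0 (mod 111), i.e. u = v.
Hence ψ is injective.
We now compute 68⁻¹ mod 111 explicitly. Euclid's algorithm: 111 = 1·68 + 43, 68 = 1·43 + 25, 43 = 1·25 + 18, 25 = 1·18 + 7, 18 = 2·7 + 4, 7 = 1·4 + 3, 4 = 1·3 + 1; back-substituting gives 1 = 80·68 − 49·111, so 68⁻¹ ≡ 80 (mod 111).
Since ψ is injective, we find ψ⁻¹(88): we need 68x ≡ 88 − 110 ≡ 89 (mod 111). Using 68⁻¹ = 80: x ≡ 80·89 = 7120 = 64·111 + 16, so x = 16.
Check: ψ(16) = 68·16 + 110 = 1198 = 10·111 + 88 ≡ 88 (mod 111).

16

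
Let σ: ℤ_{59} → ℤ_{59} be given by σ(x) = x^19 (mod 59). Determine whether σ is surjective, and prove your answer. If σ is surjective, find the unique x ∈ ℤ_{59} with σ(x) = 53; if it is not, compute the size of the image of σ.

Since 59 is prime, the nonzero elements of ℤ_{59} form a cyclic group of order 58.
As gcd(19, 58) = 1, raising to the 19th power is a bijection on this group: if a^19 ≡ b^19 then (ab^{−1})^19 = 1, and the only element of order dividing gcd(19, 58) = 1 is 1, so a = b.
With σ(0) = 0 this makes σ injective on all of ℤ_{59}, hence bijective (finite equal-size domain and codomain). In particular σ is surjective.
Since σ is surjective, we find the preimage of 53. The inverse of x ↦ x^19 on (ℤ_{59})^× is x ↦ x^55, because 19·55 = 1045 = 18·58 + 1 ≡ 1 (mod 58) and x^{58} = 1 for x ≠ 0 (Fermat). So σ⁻¹(53) = 53^55 mod 59.
Repeated squaring mod 59: 53^1 ≡ 53, 53^2 ≡ 53² = 2809 ≡ 36, 53^4 ≡ 36² = 1296 ≡ 57, 53^8 ≡ 57² = 3249 ≡ 4, 53^16 ≡ 4² = 16, 53^32 ≡ 16² = 256 ≡ 20. Since 55 = 32 + 16 + 4 + 2 + 1, 53^55 ≡ 20·16·57·36·53: 20·16 = 320 ≡ 25, then 25·57 = 1425 ≡ 9, then 9·36 = 324 ≡ 29, then 29·53 = 1537 ≡ 3. So 53^55 ≡ 3 (mod 59).
Hence σ⁻¹(53) = 3.

3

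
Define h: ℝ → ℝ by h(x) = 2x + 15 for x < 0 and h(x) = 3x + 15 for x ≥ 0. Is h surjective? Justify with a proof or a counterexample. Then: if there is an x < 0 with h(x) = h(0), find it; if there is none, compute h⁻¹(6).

-9/2

Both pieces are strictly increasing (slopes 2 and 3), so each is injective on its own interval.
The left piece maps (−∞, 0) onto (−∞, 15); the right piece maps [0, ∞) onto [15, ∞).
These images together cover ℝ, so h is surjective.
Because the two images are disjoint, no x < 0 has h(x) = h(0), so we compute h⁻¹(6): 6 lies in (−∞, 15), so solve 2x + 15 = 6: x = (6 − 15)/2 = −9/2.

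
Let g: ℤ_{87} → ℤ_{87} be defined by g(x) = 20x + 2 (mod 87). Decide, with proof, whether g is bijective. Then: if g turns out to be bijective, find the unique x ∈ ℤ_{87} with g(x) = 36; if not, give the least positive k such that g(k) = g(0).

80

Suppose g(u) = g(v) in ℤ_{87}. Then 20u + 2 ≡ 20v + 2 (mod 87), so 20(u − v) ≡ 0 (mod 87).
Since gcd(20, 87) = 1, 20 is invertible modulo 87, therefore u − v ≡ 0 (mod 87), i.e. u = v.
We now compute 20⁻¹ mod 87 explicitly. Euclid's algorithm: 87 = 4·20 + 7, 20 = 2·7 + 6, 7 = 1·6 + 1; back-substituting gives 1 = 74·20 − 17·87, so 20⁻¹ ≡ 74 (mod 87).
Then y ↦ 74(y − 2) is a two-sided inverse to g, so every y ∈ ℤ_{87} has a preimage.
Thus g is bijective.
Since g is bijective, we compute g⁻¹(36): solve 20x + 2 ≡ 36 (mod 87), i.e. 20x ≡ 34 (mod 87).
Multiplying by 20⁻¹ = 74 gives x ≡ 74·34 = 2516 = 28·87 + 80 ≡ 80 (mod 87).
Check: g(80) = 20·80 + 2 = 1602 = 18·87 + 36 ≡ 36 (mod 87).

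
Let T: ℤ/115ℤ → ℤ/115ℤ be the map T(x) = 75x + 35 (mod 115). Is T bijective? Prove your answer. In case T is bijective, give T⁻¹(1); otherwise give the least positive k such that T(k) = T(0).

We have gcd(75, 115) = 5 > 1. Taking s = 0 and t = 23: T(0) = 35 and T(23) = 75·23 + 35 = 1760 ≡ 35 (mod 115).
So T(0) = T(23) while 0 ≠ 23, so T is not injective, hence not bijective.
Since T is not bijective, we find the least positive k with T(k) = T(0): this means 75k ≡ 0 (mod 115), i.e. 115 ∣ 75k. Since gcd(75, 115) = 5, dividing through by 5 this holds exactly when 23 ∣ 15k, and as gcd(15, 23) = 1, exactly when 23 ∣ k.
The smallest positive such k is 23.

23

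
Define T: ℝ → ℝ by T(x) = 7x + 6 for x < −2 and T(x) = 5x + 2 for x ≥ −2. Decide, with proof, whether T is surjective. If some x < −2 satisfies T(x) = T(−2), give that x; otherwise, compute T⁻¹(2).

0

Both pieces are strictly increasing (slopes 7 and 5), so each is injective on its own interval.
The left piece maps (−∞, −2) onto (−∞, −8); the right piece maps [−2, ∞) onto [−8, ∞).
These images together cover ℝ, so T is surjective.
Because the two images are disjoint, no x < −2 has T(x) = T(−2), so we compute T⁻¹(2): 2 lies in [−8, ∞), so solve 5x + 2 = 2: x = (2 − 2)/5 = 0.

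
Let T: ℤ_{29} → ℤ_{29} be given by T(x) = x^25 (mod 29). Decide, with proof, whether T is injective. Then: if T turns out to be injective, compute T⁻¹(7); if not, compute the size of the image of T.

Since 29 is prime, the nonzero elements of ℤ_{29} form a cyclic group of order 28.
As gcd(25, 28) = 1, raising to the 25th power is a bijection on this group: if s^25 ≡ t^25 then (st^{−1})^25 = 1, and the only element of order dividing gcd(25, 28) = 1 is 1, so s = t.
With T(0) = 0 this makes T injective on all of ℤ_{29}, hence bijective (finite equal-size domain and codomain). In particular T is injective.
Since T is injective, we find the preimage of 7. The inverse of x ↦ x^25 on (ℤ_{29})^× is x ↦ x^9, because 25·9 = 225 = 8·28 + 1 ≡ 1 (mod 28) and x^{28} = 1 for x ≠ 0 (Fermat). So T⁻¹(7) = 7^9 mod 29.
Repeated squaring mod 29: 7^1 ≡ 7, 7^2 ≡ 7² = 49 ≡ 20, 7^4 ≡ 20² = 400 ≡ 23, 7^8 ≡ 23² = 529 ≡ 7. Since 9 = 8 + 1, 7^9 ≡ 7·7: 7·7 = 49 ≡ 20. So 7^9 ≡ 20 (mod 29).
Hence T⁻¹(7) = 20.

20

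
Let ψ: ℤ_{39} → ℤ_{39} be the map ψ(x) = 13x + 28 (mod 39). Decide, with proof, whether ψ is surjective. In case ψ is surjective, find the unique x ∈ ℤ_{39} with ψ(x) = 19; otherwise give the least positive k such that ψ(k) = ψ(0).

3

By definition, ψ is surjective if every y in the codomain equals ψ(x) for some x in the domain.
Since gcd(13, 39) = 13, we have 13x ≡ 0 (mod 13) for all x, so ψ(x) ≡ 2 (mod 13).
But 0 ≢ 2 (mod 13), so 0 ∈ ℤ_{39} has no preimage. Hence ψ is not surjective.
Since ψ is not surjective, we find the least positive k with ψ(k) = ψ(0): this means 13k ≡ 0 (mod 39), i.e. 39 ∣ 13k. Since gcd(13, 39) = 13, dividing through by 13 this holds exactly when 3 ∣ k.
The smallest positive such k is 3.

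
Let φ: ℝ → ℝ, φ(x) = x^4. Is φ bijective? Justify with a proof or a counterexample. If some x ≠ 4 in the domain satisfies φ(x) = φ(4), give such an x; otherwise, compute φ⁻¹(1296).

-4

φ(4) = 256 = (−4)^4 = φ(−4) (since 4 is even), with 4 ≠ −4. So φ is not injective, hence not bijective.
For the follow-up, such an x exists: taking x = −4 ∈ ℝ gives φ(−4) = 256 = φ(4) with −4 ≠ 4.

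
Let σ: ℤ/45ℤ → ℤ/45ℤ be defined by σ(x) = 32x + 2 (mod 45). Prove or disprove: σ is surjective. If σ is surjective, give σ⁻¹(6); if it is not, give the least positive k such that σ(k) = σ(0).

17

Recall that surjectivity means every element of the codomain has a preimage under σ.
Since gcd(32, 45) = 1, 32 is invertible modulo 45. Euclid's algorithm: 45 = 1·32 + 13, 32 = 2·13 + 6, 13 = 2·6 + 1; back-substituting gives 1 = 38·32 − 27·45, so 32⁻¹ ≡ 38 (mod 45).
For any y ∈ ℤ/45ℤ, x = 38(y − 2) mod 45 satisfies σ(x) = 32·38(y − 2) + 2 ≡ y (since 32·38 ≡ 1 mod 45). So every y has a preimage.
Hence σ is surjective.
Since σ is surjective, we compute σ⁻¹(6): solve 32x + 2 ≡ 6 (mod 45), i.e. 32x ≡ 4 (mod 45).
Multiplying by 32⁻¹ = 38 gives x ≡ 38·4 = 152 = 3·45 + 17 ≡ 17 (mod 45).
Check: σ(17) = 32·17 + 2 = 546 = 12·45 + 6 ≡ 6 (mod 45).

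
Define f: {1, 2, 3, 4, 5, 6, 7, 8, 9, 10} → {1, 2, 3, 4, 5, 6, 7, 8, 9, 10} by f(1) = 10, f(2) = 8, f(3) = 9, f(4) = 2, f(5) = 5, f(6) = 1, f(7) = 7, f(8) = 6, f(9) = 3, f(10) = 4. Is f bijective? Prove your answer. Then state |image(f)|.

The values 10, 8, 9, 2, 5, 1, 7, 6, 3, 4 are a permutation of {1, 2, 3, 4, 5, 6, 7, 8, 9, 10}: each element appears exactly once.
So f is injective and surjective, hence bijective.
The image of f is {1, 2, 3, 4, 5, 6, 7, 8, 9, 10}, which has 10 elements.

10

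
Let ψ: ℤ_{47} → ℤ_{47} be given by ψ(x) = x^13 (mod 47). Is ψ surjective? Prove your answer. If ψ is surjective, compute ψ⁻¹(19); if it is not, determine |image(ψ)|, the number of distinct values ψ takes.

Since 47 is prime, the nonzero elements of ℤ_{47} form a cyclic group of order 46.
As gcd(13, 46) = 1, raising to the 13th power is a bijection on this group: if x_1^13 ≡ x_2^13 then (x_1x_2^{−1})^13 = 1, and the only element of order dividing gcd(13, 46) = 1 is 1, so x_1 = x_2.
With ψ(0) = 0 this makes ψ injective on all of ℤ_{47}, hence bijective (finite equal-size domain and codomain). In particular ψ is surjective.
Since ψ is surjective, we find the preimage of 19. The inverse of x ↦ x^13 on (ℤ_{47})^× is x ↦ x^39, because 13·39 = 507 = 11·46 + 1 ≡ 1 (mod 46) and x^{46} = 1 for x ≠ 0 (Fermat). So ψ⁻¹(19) = 19^39 mod 47.
Repeated squaring mod 47: 19^1 ≡ 19, 19^2 ≡ 19² = 361 ≡ 32, 19^4 ≡ 32² = 1024 ≡ 37, 19^8 ≡ 37² = 1369 ≡ 6, 19^16 ≡ 6² = 36, 19^32 ≡ 36² = 1296 ≡ 27. Since 39 = 32 + 4 + 2 + 1, 19^39 ≡ 27·37·32·19: 27·37 = 999 ≡ 12, then 12·32 = 384 ≡ 8, then 8·19 = 152 ≡ 11. So 19^39 ≡ 11 (mod 47).
Hence ψ⁻¹(19) = 11.

11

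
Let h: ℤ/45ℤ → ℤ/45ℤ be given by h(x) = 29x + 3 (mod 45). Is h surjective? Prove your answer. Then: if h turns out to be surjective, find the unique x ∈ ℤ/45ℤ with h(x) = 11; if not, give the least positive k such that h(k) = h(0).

22

Since gcd(29, 45) = 1, 29 is invertible modulo 45. Euclid's algorithm: 45 = 1·29 + 16, 29 = 1·16 + 13, 16 = 1·13 + 3, 13 = 4·3 + 1; back-substituting gives 1 = 14·29 − 9·45, so 29⁻¹ ≡ 14 (mod 45).
For any y ∈ ℤ/45ℤ, x = 14(y − 3) mod 45 satisfies h(x) = 29·14(y − 3) + 3 ≡ y (since 29·14 ≡ 1 mod 45). So every y has a preimage.
Thus h is surjective.
Since h is surjective, we compute h⁻¹(11): solve 29x + 3 ≡ 11 (mod 45), i.e. 29x ≡ 8 (mod 45).
Multiplying by 29⁻¹ = 14 gives x ≡ 14·8 = 112 = 2·45 + 22 ≡ 22 (mod 45).
Check: h(22) = 29·22 + 3 = 641 = 14·45 + 11 ≡ 11 (mod 45).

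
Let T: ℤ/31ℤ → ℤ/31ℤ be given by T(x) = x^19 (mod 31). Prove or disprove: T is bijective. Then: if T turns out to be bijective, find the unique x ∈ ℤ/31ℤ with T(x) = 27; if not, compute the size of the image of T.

23

Since 31 is prime, the nonzero elements of ℤ/31ℤ form a cyclic group of order 30.
As gcd(19, 30) = 1, raising to the 19th power is a bijection on this group: if u^19 ≡ v^19 then (uv^{−1})^19 = 1, and the only element of order dividing gcd(19, 30) = 1 is 1, so u = v.
With T(0) = 0 this makes T injective on all of ℤ/31ℤ, hence bijective (finite equal-size domain and codomain). In particular T is bijective.
Since T is bijective, we find the preimage of 27. The inverse of x ↦ x^19 on (ℤ/31ℤ)^× is x ↦ x^19, because 19·19 = 361 = 12·30 + 1 ≡ 1 (mod 30) and x^{30} = 1 for x ≠ 0 (Fermat). So T⁻¹(27) = 27^19 mod 31.
Repeated squaring mod 31: 27^1 ≡ 27, 27^2 ≡ 27² = 729 ≡ 16, 27^4 ≡ 16² = 256 ≡ 8, 27^8 ≡ 8² = 64 ≡ 2, 27^16 ≡ 2² = 4. Since 19 = 16 + 2 + 1, 27^19 ≡ 4·16·27: 4·16 = 64 ≡ 2, then 2·27 = 54 ≡ 23. So 27^19 ≡ 23 (mod 31).
Hence T⁻¹(27) = 23.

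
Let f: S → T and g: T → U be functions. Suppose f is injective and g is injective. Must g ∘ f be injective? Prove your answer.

injective

Suppose (g ∘ f)(s) = (g ∘ f)(t), i.e. g(f(s)) = g(f(t)).
Since g is injective, f(s) = f(t). Since f is injective, s = t. Therefore g ∘ f is injective.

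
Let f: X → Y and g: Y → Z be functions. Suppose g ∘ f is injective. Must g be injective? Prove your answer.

not injective

No. Take X = {1, 2}, Y = {1, 2, 3, 4}, Z = {1, 2, 3, 4}, f(a) = a for each a ∈ X, and g(b) = 3 if b ∈ {3, 4} else g(b) = b.
Then g ∘ f = f is injective (X ⊂ Y and f is the inclusion), but g(3) = g(4) = 3 with 3 ≠ 4, so g is not injective.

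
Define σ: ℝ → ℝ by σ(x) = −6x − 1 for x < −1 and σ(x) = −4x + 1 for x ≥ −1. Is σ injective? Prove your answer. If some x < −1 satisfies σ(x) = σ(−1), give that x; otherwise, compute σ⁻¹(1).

Both pieces are strictly decreasing (slopes −6 and −4), so each is injective on its own interval.
The left piece maps (−∞, −1) onto (5, ∞); the right piece maps [−1, ∞) onto (−∞, 5].
These images are disjoint, so no value is attained by both pieces. So σ is injective.
Because the two images are disjoint, no x < −1 has σ(x) = σ(−1), so we compute σ⁻¹(1): 1 lies in (−∞, 5], so solve −4x + 1 = 1: x = (1 − 1)/(−4) = 0.

0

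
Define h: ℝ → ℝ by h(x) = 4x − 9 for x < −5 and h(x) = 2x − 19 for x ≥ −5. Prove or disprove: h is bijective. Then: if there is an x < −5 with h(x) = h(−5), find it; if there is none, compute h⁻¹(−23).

Both pieces are strictly increasing (slopes 4 and 2), so each is injective on its own interval.
The left piece maps (−∞, −5) onto (−∞, −29); the right piece maps [−5, ∞) onto [−29, ∞).
Since −29 = −29, the images partition ℝ: h is injective and surjective, hence bijective.
Because the two images are disjoint, no x < −5 has h(x) = h(−5), so we compute h⁻¹(−23): −23 lies in [−29, ∞), so solve 2x − 19 = −23: x = (−23 + 19)/2 = −2.

-2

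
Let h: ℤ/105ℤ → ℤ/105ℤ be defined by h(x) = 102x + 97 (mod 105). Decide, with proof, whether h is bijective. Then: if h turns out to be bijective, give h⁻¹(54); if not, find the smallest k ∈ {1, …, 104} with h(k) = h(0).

Recall that injectivity means: for all u, v in the domain, h(u) = h(v) implies u = v.
We have gcd(102, 105) = 3 > 1. Taking u = 0 and v = 35: h(0) = 97 and h(35) = 102·35 + 97 = 3667 ≡ 97 (mod 105).
So h(0) = h(35) while 0 ≠ 35, so h is not injective, hence not bijective.
Since h is not bijective, we find the least positive k with h(k) = h(0): this means 102k ≡ 0 (mod 105), i.e. 105 ∣ 102k. Since gcd(102, 105) = 3, dividing through by 3 this holds exactly when 35 ∣ 34k, and as gcd(34, 35) = 1, exactly when 35 ∣ k.
The smallest positive such k is 35.

35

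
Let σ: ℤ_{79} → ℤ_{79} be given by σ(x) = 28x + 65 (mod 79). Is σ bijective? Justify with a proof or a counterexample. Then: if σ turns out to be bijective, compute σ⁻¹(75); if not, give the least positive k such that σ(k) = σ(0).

If σ(x_1) = σ(x_2), then 28x_1 ≡ 28x_2 (mod 79). Because gcd(28, 79) = 1, we may cancel 28 to get x_1 ≡ x_2 (mod 79).
We now compute 28⁻¹ mod 79 explicitly. Euclid's algorithm: 79 = 2·28 + 23, 28 = 1·23 + 5, 23 = 4·5 + 3, 5 = 1·3 + 2, 3 = 1·2 + 1; back-substituting gives 1 = 48·28 − 17·79, so 28⁻¹ ≡ 48 (mod 79).
For any y ∈ ℤ_{79}, x = 48(y − 65) mod 79 satisfies σ(x) = 28·48(y − 65) + 65 ≡ y (since 28·48 ≡ 1 mod 79). So every y has a preimage.
Thus σ is bijective.
Since σ is bijective, we compute σ⁻¹(75): solve 28x + 65 ≡ 75 (mod 79), i.e. 28x ≡ 10 (mod 79).
Multiplying by 28⁻¹ = 48 gives x ≡ 48·10 = 480 = 6·79 + 6 ≡ 6 (mod 79).
Check: σ(6) = 28·6 + 65 = 233 = 2·79 + 75 ≡ 75 (mod 79).

6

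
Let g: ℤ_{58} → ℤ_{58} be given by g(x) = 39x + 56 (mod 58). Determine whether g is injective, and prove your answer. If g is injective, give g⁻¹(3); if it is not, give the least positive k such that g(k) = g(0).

15

Suppose g(a) = g(b) in ℤ_{58}. Then 39a + 56 ≡ 39b + 56 (mod 58), therefore 39(a − b) ≡ 0 (mod 58).
Since gcd(39, 58) = 1, 39 is invertible modulo 58, thus a − b ≡ 0 (mod 58), i.e. a = b.
Hence g is injective.
We now compute 39⁻¹ mod 58 explicitly. Euclid's algorithm: 58 = 1·39 + 19, 39 = 2·19 + 1; back-substituting gives 1 = 3·39 − 2·58, so 39⁻¹ ≡ 3 (mod 58).
Since g is injective, we compute g⁻¹(3): solve 39x + 56 ≡ 3 (mod 58), i.e. 39x ≡ 5 (mod 58).
Multiplying by 39⁻¹ = 3 gives x ≡ 3·5 = 15 ≡ 15 (mod 58).
Check: g(15) = 39·15 + 56 = 641 = 11·58 + 3 ≡ 3 (mod 58).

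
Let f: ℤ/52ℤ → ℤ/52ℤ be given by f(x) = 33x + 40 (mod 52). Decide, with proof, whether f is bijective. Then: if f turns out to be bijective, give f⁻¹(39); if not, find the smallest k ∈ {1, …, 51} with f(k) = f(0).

11

Recall that f is injective if f(x_1) = f(x_2) implies x_1 = x_2.
If f(x_1) = f(x_2), then 33x_1 ≡ 33x_2 (mod 52). Because gcd(33, 52) = 1, we may cancel 33 to get x_1 ≡ x_2 (mod 52).
We now compute 33⁻¹ mod 52 explicitly. Euclid's algorithm: 52 = 1·33 + 19, 33 = 1·19 + 14, 19 = 1·14 + 5, 14 = 2·5 + 4, 5 = 1·4 + 1; back-substituting gives 1 = 41·33 − 26·52, so 33⁻¹ ≡ 41 (mod 52).
Then y ↦ 41(y − 40) is a two-sided inverse to f, so every y ∈ ℤ/52ℤ has a preimage.
Therefore f is bijective.
Since f is bijective, we compute f⁻¹(39): solve 33x + 40 ≡ 39 (mod 52), i.e. 33x ≡ 51 (mod 52).
Multiplying by 33⁻¹ = 41 gives x ≡ 41·51 = 2091 = 40·52 + 11 ≡ 11 (mod 52).
Check: f(11) = 33·11 + 40 = 403 = 7·52 + 39 ≡ 39 (mod 52).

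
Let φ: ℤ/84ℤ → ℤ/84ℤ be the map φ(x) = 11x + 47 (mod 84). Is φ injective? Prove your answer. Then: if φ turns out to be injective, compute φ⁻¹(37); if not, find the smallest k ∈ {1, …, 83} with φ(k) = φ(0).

22

Suppose φ(a) = φ(b) in ℤ/84ℤ. Then 11a + 47 ≡ 11b + 47 (mod 84), so 11(a − b) ≡ 0 (mod 84).
Since gcd(11, 84) = 1, 11 is invertible modulo 84, thus a − b ≡ 0 (mod 84), i.e. a = b.
Thus φ is injective.
We now compute 11⁻¹ mod 84 explicitly. Euclid's algorithm: 84 = 7·11 + 7, 11 = 1·7 + 4, 7 = 1·4 + 3, 4 = 1·3 + 1; back-substituting gives 1 = 23·11 − 3·84, so 11⁻¹ ≡ 23 (mod 84).
Since φ is injective, we compute φ⁻¹(37): solve 11x + 47 ≡ 37 (mod 84), i.e. 11x ≡ 74 (mod 84).
Multiplying by 11⁻¹ = 23 gives x ≡ 23·74 = 1702 = 20·84 + 22 ≡ 22 (mod 84).
Check: φ(22) = 11·22 + 47 = 289 = 3·84 + 37 ≡ 37 (mod 84).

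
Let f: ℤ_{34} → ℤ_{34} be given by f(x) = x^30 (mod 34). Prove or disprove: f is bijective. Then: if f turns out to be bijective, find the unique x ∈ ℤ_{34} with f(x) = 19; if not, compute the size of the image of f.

18

f(16): Repeated squaring mod 34: 16^1 ≡ 16, 16^2 ≡ 16² = 256 ≡ 18, 16^4 ≡ 18² = 324 ≡ 18, 16^8 ≡ 18² = 324 ≡ 18, 16^16 ≡ 18² = 324 ≡ 18. Since 30 = 16 + 8 + 4 + 2, 16^30 ≡ 18·18·18·18: 18·18 = 324 ≡ 18, then 18·18 = 324 ≡ 18, then 18·18 = 324 ≡ 18. So 16^30 ≡ 18 (mod 34).
f(18): Repeated squaring mod 34: 18^1 ≡ 18, 18^2 ≡ 18² = 324 ≡ 18, 18^4 ≡ 18² = 324 ≡ 18, 18^8 ≡ 18² = 324 ≡ 18, 18^16 ≡ 18² = 324 ≡ 18. Since 30 = 16 + 8 + 4 + 2, 18^30 ≡ 18·18·18·18: 18·18 = 324 ≡ 18, then 18·18 = 324 ≡ 18, then 18·18 = 324 ≡ 18. So 18^30 ≡ 18 (mod 34).
So f(16) = f(18) = 18 while 16 ≠ 18, hence f is not injective, hence not bijective.
Since f is not bijective, we determine |image(f)|. Computing x^30 mod 34 for each x (by repeated squaring, reducing mod 34 at every step), the values f(0), f(1), …, f(33) are: 0, 1, 30, 19, 16, 15, 26, 25, 4, 21, 8, 9, 32, 33, 2, 13, 18, 17, 18, 13, 2, 33, 32, 9, 8, 21, 4, 25, 26, 15, 16, 19, 30, 1.
The distinct values are {0, 1, 2, 4, 8, 9, 13, 15, 16, 17, 18, 19, 21, 25, 26, 30, 32, 33}; there are 18 of them.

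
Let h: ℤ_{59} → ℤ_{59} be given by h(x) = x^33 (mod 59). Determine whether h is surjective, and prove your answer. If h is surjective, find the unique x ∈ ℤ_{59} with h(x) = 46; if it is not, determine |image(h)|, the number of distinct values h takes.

Since 59 is prime, the nonzero elements of ℤ_{59} form a cyclic group of order 58.
As gcd(33, 58) = 1, raising to the 33rd power is a bijection on this group: if s^33 ≡ t^33 then (st^{−1})^33 = 1, and the only element of order dividing gcd(33, 58) = 1 is 1, so s = t.
With h(0) = 0 this makes h injective on all of ℤ_{59}, hence bijective (finite equal-size domain and codomain). In particular h is surjective.
Since h is surjective, we find the preimage of 46. The inverse of x ↦ x^33 on (ℤ_{59})^× is x ↦ x^51, because 33·51 = 1683 = 29·58 + 1 ≡ 1 (mod 58) and x^{58} = 1 for x ≠ 0 (Fermat). So h⁻¹(46) = 46^51 mod 59.
Repeated squaring mod 59: 46^1 ≡ 46, 46^2 ≡ 46² = 2116 ≡ 51, 46^4 ≡ 51² = 2601 ≡ 5, 46^8 ≡ 5² = 25, 46^16 ≡ 25² = 625 ≡ 35, 46^32 ≡ 35² = 1225 ≡ 45. Since 51 = 32 + 16 + 2 + 1, 46^51 ≡ 45·35·51·46: 45·35 = 1575 ≡ 41, then 41·51 = 2091 ≡ 26, then 26·46 = 1196 ≡ 16. So 46^51 ≡ 16 (mod 59).
Hence h⁻¹(46) = 16.

16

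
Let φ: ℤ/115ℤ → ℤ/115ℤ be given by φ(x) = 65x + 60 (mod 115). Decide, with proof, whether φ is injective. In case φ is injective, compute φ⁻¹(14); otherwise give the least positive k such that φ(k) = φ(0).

Recall: φ is injective if φ(s) = φ(t) implies s = t.
We have gcd(65, 115) = 5 > 1. Taking s = 0 and t = 23: φ(0) = 60 and φ(23) = 65·23 + 60 = 1555 ≡ 60 (mod 115).
So φ(0) = φ(23) while 0 ≠ 23, thus φ is not injective.
Since φ is not injective, we find the least positive k with φ(k) = φ(0): this means 65k ≡ 0 (mod 115), i.e. 115 ∣ 65k. Since gcd(65, 115) = 5, dividing through by 5 this holds exactly when 23 ∣ 13k, and as gcd(13, 23) = 1, exactly when 23 ∣ k.
The smallest positive such k is 23.

23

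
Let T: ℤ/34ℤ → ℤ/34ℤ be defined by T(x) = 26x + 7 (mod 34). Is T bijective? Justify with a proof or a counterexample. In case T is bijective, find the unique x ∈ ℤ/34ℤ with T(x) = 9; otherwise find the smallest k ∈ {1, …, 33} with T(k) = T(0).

We have gcd(26, 34) = 2 > 1. Taking a = 0 and b = 17: T(0) = 7 and T(17) = 26·17 + 7 = 449 ≡ 7 (mod 34).
So T(0) = T(17) while 0 ≠ 17, thus T is not injective, hence not bijective.
Since T is not bijective, we find the least positive k with T(k) = T(0): this means 26k ≡ 0 (mod 34), i.e. 34 ∣ 26k. Since gcd(26, 34) = 2, dividing through by 2 this holds exactly when 17 ∣ 13k, and as gcd(13, 17) = 1, exactly when 17 ∣ k.
The smallest positive such k is 17.

17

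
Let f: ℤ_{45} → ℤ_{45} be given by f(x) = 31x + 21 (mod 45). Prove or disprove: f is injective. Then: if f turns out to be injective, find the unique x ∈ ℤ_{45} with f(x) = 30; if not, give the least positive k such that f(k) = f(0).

9

Recall that injectivity means: for all x_1, x_2 in the domain, f(x_1) = f(x_2) implies x_1 = x_2.
If f(x_1) = f(x_2), then 31x_1 ≡ 31x_2 (mod 45). Because gcd(31, 45) = 1, we may cancel 31 to get x_1 ≡ x_2 (mod 45).
Hence f is injective.
We now compute 31⁻¹ mod 45 explicitly. Euclid's algorithm: 45 = 1·31 + 14, 31 = 2·14 + 3, 14 = 4·3 + 2, 3 = 1·2 + 1; back-substituting gives 1 = 16·31 − 11·45, so 31⁻¹ ≡ 16 (mod 45).
Since f is injective, we find f⁻¹(30): we need 31x ≡ 30 − 21 ≡ 9 (mod 45). Using 31⁻¹ = 16: x ≡ 16·9 = 144 = 3·45 + 9, so x = 9.
Check: f(9) = 31·9 + 21 = 300 = 6·45 + 30 ≡ 30 (mod 45).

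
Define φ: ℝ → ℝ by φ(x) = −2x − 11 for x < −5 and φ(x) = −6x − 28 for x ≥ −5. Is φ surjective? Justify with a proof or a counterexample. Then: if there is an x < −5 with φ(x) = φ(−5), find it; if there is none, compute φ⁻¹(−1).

-13/2

Both pieces are strictly decreasing (slopes −2 and −6), so each is injective on its own interval.
The left piece maps (−∞, −5) onto (−1, ∞); the right piece maps [−5, ∞) onto (−∞, 2].
The union (−1, ∞) ∪ (−∞, 2] covers ℝ, so φ is surjective.
For the follow-up: the images overlap, so an x < −5 with φ(x) = φ(−5) exists. φ(−5) = 2; solving −2x − 11 = 2 for x < −5 gives x = (2 + 11)/(−2) = −13/2.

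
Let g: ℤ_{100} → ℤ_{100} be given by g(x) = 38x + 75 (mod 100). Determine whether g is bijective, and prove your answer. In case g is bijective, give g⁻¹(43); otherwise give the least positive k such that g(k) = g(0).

50

We have gcd(38, 100) = 2 > 1. Taking a = 0 and b = 50: g(0) = 75 and g(50) = 38·50 + 75 = 1975 ≡ 75 (mod 100).
So g(0) = g(50) while 0 ≠ 50, hence g is not injective, hence not bijective.
Since g is not bijective, we find the least positive k with g(k) = g(0): this means 38k ≡ 0 (mod 100), i.e. 100 ∣ 38k. Since gcd(38, 100) = 2, dividing through by 2 this holds exactly when 50 ∣ 19k, and as gcd(19, 50) = 1, exactly when 50 ∣ k.
The smallest positive such k is 50.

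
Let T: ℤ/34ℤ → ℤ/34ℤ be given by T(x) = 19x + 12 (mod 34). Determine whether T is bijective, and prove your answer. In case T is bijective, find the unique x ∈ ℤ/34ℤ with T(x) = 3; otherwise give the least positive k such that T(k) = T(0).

21

Suppose T(u) = T(v) in ℤ/34ℤ. Then 19u + 12 ≡ 19v + 12 (mod 34), so 19(u − v) ≡ 0 (mod 34).
Since gcd(19, 34) = 1, 19 is invertible modulo 34, therefore u − v ≡ 0 (mod 34), i.e. u = v.
We now compute 19⁻¹ mod 34 explicitly. Euclid's algorithm: 34 = 1·19 + 15, 19 = 1·15 + 4, 15 = 3·4 + 3, 4 = 1·3 + 1; back-substituting gives 1 = 9·19 − 5·34, so 19⁻¹ ≡ 9 (mod 34).
Then y ↦ 9(y − 12) is a two-sided inverse to T, so every y ∈ ℤ/34ℤ has a preimage.
Thus T is bijective.
Since T is bijective, we find T⁻¹(3): we need 19x ≡ 3 − 12 ≡ 25 (mod 34). Using 19⁻¹ = 9: x ≡ 9·25 = 225 = 6·34 + 21, so x = 21.
Check: T(21) = 19·21 + 12 = 411 = 12·34 + 3 ≡ 3 (mod 34).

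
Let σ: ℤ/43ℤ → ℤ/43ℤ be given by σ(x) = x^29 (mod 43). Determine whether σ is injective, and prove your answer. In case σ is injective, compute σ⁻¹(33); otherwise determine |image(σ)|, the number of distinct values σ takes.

26

Since 43 is prime, the nonzero elements of ℤ/43ℤ form a cyclic group of order 42.
As gcd(29, 42) = 1, raising to the 29th power is a bijection on this group: if u^29 ≡ v^29 then (uv^{−1})^29 = 1, and the only element of order dividing gcd(29, 42) = 1 is 1, so u = v.
With σ(0) = 0 this makes σ injective on all of ℤ/43ℤ, hence bijective (finite equal-size domain and codomain). In particular σ is injective.
Since σ is injective, we find the preimage of 33. The inverse of x ↦ x^29 on (ℤ/43ℤ)^× is x ↦ x^29, because 29·29 = 841 = 20·42 + 1 ≡ 1 (mod 42) and x^{42} = 1 for x ≠ 0 (Fermat). So σ⁻¹(33) = 33^29 mod 43.
Repeated squaring mod 43: 33^1 ≡ 33, 33^2 ≡ 33² = 1089 ≡ 14, 33^4 ≡ 14² = 196 ≡ 24, 33^8 ≡ 24² = 576 ≡ 17, 33^16 ≡ 17² = 289 ≡ 31. Since 29 = 16 + 8 + 4 + 1, 33^29 ≡ 31·17·24·33: 31·17 = 527 ≡ 11, then 11·24 = 264 ≡ 6, then 6·33 = 198 ≡ 26. So 33^29 ≡ 26 (mod 43).
Hence σ⁻¹(33) = 26.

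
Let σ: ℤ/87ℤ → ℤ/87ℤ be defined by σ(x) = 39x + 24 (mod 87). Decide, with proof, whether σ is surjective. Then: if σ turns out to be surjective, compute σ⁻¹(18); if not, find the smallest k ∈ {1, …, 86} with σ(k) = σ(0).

29

Since gcd(39, 87) = 3, we have 39x ≡ 0 (mod 3) for all x, so σ(x) ≡ 0 (mod 3).
But 1 ≢ 0 (mod 3), so 1 ∈ ℤ/87ℤ has no preimage. Thus σ is not surjective.
Since σ is not surjective, we find the least positive k with σ(k) = σ(0): this means 39k ≡ 0 (mod 87), i.e. 87 ∣ 39k. Since gcd(39, 87) = 3, dividing through by 3 this holds exactly when 29 ∣ 13k, and as gcd(13, 29) = 1, exactly when 29 ∣ k.
The smallest positive such k is 29.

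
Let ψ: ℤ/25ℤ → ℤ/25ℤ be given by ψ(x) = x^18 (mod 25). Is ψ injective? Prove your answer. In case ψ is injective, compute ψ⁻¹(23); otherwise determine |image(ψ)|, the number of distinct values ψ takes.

ψ(0) = 0^18 = 0.
ψ(5): Repeated squaring mod 25: 5^1 ≡ 5, 5^2 ≡ 5² = 25 ≡ 0, 5^4 ≡ 0² = 0, 5^8 ≡ 0² = 0, 5^16 ≡ 0² = 0. Since 18 = 16 + 2, 5^18 ≡ 0·0: 0·0 = 0. So 5^18 ≡ 0 (mod 25).
So ψ(0) = ψ(5) = 0 while 0 ≠ 5, thus ψ is not injective.
Since ψ is not injective, we determine |image(ψ)|. Computing x^18 mod 25 for each x (by repeated squaring, reducing mod 25 at every step), the values ψ(0), ψ(1), …, ψ(24) are: 0, 1, 19, 14, 11, 0, 16, 24, 9, 21, 0, 6, 4, 4, 6, 0, 21, 9, 24, 16, 0, 11, 14, 19, 1.
The distinct values are {0, 1, 4, 6, 9, 11, 14, 16, 19, 21, 24}; there are 11 of them.

11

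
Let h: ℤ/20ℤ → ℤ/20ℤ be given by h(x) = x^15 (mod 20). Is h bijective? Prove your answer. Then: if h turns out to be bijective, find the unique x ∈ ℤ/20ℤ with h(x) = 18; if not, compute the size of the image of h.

h(0) = 0^15 = 0.
h(10): Repeated squaring mod 20: 10^1 ≡ 10, 10^2 ≡ 10² = 100 ≡ 0, 10^4 ≡ 0² = 0, 10^8 ≡ 0² = 0. Since 15 = 8 + 4 + 2 + 1, 10^15 ≡ 0·0·0·10: 0·0 = 0, then 0·0 = 0, then 0·10 = 0. So 10^15 ≡ 0 (mod 20).
So h(0) = h(10) = 0 while 0 ≠ 10, so h is not injective, hence not bijective.
Since h is not bijective, we determine |image(h)|. Computing x^15 mod 20 for each x (by repeated squaring, reducing mod 20 at every step), the values h(0), h(1), …, h(19) are: 0, 1, 8, 7, 4, 5, 16, 3, 12, 9, 0, 11, 8, 17, 4, 15, 16, 13, 12, 19.
The distinct values are {0, 1, 3, 4, 5, 7, 8, 9, 11, 12, 13, 15, 16, 17, 19}; there are 15 of them.

15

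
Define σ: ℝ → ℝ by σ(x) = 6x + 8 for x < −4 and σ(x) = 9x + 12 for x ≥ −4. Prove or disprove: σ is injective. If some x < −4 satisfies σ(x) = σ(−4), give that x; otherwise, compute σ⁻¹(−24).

Both pieces are strictly increasing (slopes 6 and 9), so each is injective on its own interval.
The left piece maps (−∞, −4) onto (−∞, −16); the right piece maps [−4, ∞) onto [−24, ∞).
These images overlap. In particular σ(−4) = −24 (right piece), and solving 6x + 8 = −24 on the left piece gives x = −16/3 < −4.
So σ(−16/3) = σ(−4) with −16/3 ≠ −4, and σ is not injective. This x = −16/3 is the requested value below −4.

-16/3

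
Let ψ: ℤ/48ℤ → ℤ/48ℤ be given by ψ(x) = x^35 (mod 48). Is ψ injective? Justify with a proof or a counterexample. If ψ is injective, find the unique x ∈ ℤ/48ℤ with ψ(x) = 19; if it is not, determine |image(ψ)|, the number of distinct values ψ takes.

27

ψ(0) = 0^35 = 0.
ψ(6): Repeated squaring mod 48: 6^1 ≡ 6, 6^2 ≡ 6² = 36, 6^4 ≡ 36² = 1296 ≡ 0, 6^8 ≡ 0² = 0, 6^16 ≡ 0² = 0, 6^32 ≡ 0² = 0. Since 35 = 32 + 2 + 1, 6^35 ≡ 0·36·6: 0·36 = 0, then 0·6 = 0. So 6^35 ≡ 0 (mod 48).
So ψ(0) = ψ(6) = 0 while 0 ≠ 6, thus ψ is not injective.
Since ψ is not injective, we determine |image(ψ)|. Computing x^35 mod 48 for each x (by repeated squaring, reducing mod 48 at every step), the values ψ(0), ψ(1), …, ψ(47) are: 0, 1, 32, 27, 16, 29, 0, 7, 32, 9, 16, 35, 0, 37, 32, 15, 16, 17, 0, 43, 32, 45, 16, 23, 0, 25, 32, 3, 16, 5, 0, 31, 32, 33, 16, 11, 0, 13, 32, 39, 16, 41, 0, 19, 32, 21, 16, 47.
The distinct values are {0, 1, 3, 5, 7, 9, 11, 13, 15, 16, 17, 19, 21, 23, 25, 27, 29, 31, 32, 33, 35, 37, 39, 41, 43, 45, 47}; there are 27 of them.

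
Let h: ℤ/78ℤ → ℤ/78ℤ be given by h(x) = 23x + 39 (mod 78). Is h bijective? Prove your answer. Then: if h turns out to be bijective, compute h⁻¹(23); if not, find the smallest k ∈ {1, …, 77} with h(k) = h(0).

40

If h(s) = h(t), then 23s ≡ 23t (mod 78). Because gcd(23, 78) = 1, we may cancel 23 to get s ≡ t (mod 78).
We now compute 23⁻¹ mod 78 explicitly. Euclid's algorithm: 78 = 3·23 + 9, 23 = 2·9 + 5, 9 = 1·5 + 4, 5 = 1·4 + 1; back-substituting gives 1 = 17·23 − 5·78, so 23⁻¹ ≡ 17 (mod 78).
For any y ∈ ℤ/78ℤ, x = 17(y − 39) mod 78 satisfies h(x) = 23·17(y − 39) + 39 ≡ y (since 23·17 ≡ 1 mod 78). So every y has a preimage.
Thus h is bijective.
Since h is bijective, we find h⁻¹(23): we need 23x ≡ 23 − 39 ≡ 62 (mod 78). Using 23⁻¹ = 17: x ≡ 17·62 = 1054 = 13·78 + 40, so x = 40.
Check: h(40) = 23·40 + 39 = 959 = 12·78 + 23 ≡ 23 (mod 78).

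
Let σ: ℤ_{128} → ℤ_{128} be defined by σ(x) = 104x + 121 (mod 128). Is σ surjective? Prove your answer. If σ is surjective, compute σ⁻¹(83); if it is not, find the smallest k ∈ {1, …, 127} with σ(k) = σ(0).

16

Since gcd(104, 128) = 8, we have 104x ≡ 0 (mod 8) for all x, so σ(x) ≡ 1 (mod 8).
But 0 ≢ 1 (mod 8), so 0 ∈ ℤ_{128} has no preimage. Thus σ is not surjective.
Since σ is not surjective, we find the least positive k with σ(k) = σ(0): this means 104k ≡ 0 (mod 128), i.e. 128 ∣ 104k. Since gcd(104, 128) = 8, dividing through by 8 this holds exactly when 16 ∣ 13k, and as gcd(13, 16) = 1, exactly when 16 ∣ k.
The smallest positive such k is 16.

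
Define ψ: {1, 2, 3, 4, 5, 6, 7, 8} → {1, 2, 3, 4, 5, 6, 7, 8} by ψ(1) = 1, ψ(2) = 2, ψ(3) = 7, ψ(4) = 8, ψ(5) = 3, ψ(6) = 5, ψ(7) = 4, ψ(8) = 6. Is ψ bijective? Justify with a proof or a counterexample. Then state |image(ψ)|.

8

The values 1, 2, 7, 8, 3, 5, 4, 6 are a permutation of {1, 2, 3, 4, 5, 6, 7, 8}: each element appears exactly once.
So ψ is injective and surjective, hence bijective.
The image of ψ is {1, 2, 3, 4, 5, 6, 7, 8}, which has 8 elements.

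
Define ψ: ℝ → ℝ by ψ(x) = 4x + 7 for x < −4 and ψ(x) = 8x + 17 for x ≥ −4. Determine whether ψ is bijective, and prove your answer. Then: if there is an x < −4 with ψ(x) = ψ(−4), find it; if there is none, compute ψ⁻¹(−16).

Both pieces are strictly increasing (slopes 4 and 8), so each is injective on its own interval.
The left piece maps (−∞, −4) onto (−∞, −9); the right piece maps [−4, ∞) onto [−15, ∞).
These images overlap. In particular ψ(−4) = −15 (right piece), and solving 4x + 7 = −15 on the left piece gives x = −11/2 < −4.
So ψ(−11/2) = ψ(−4) with −11/2 ≠ −4, and ψ is not injective, hence not bijective. This x = −11/2 is the requested value below −4.

-11/2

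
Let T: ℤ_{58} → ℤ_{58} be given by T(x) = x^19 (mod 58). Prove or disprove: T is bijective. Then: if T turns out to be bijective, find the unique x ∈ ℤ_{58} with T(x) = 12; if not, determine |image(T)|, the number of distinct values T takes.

46

Computing x^19 mod 58 for each x (by repeated squaring, reducing mod 58 at every step), the values T(0), T(1), …, T(57) are: 0, 1, 26, 47, 38, 51, 4, 45, 2, 5, 50, 15, 46, 35, 10, 19, 52, 41, 14, 37, 24, 27, 42, 25, 36, 49, 40, 3, 28, 29, 30, 55, 18, 9, 22, 33, 16, 31, 34, 21, 44, 17, 6, 39, 48, 23, 12, 43, 8, 53, 56, 13, 54, 7, 20, 11, 32, 57.
Every element of ℤ_{58} appears exactly once in this list, so T is a bijection, and in particular bijective.
Since T is bijective, we read off the preimage of 12 from the same table: T(46) = 12, so T⁻¹(12) = 46.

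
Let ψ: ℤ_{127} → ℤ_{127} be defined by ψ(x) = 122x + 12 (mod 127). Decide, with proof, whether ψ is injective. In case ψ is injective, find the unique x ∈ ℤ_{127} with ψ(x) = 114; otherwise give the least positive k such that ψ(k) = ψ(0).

Suppose ψ(u) = ψ(v) in ℤ_{127}. Then 122u + 12 ≡ 122v + 12 (mod 127), therefore 122(u − v) ≡ 0 (mod 127).
Since gcd(122, 127) = 1, 122 is invertible modulo 127, thus u − v ≡ 0 (mod 127), i.e. u = v.
Thus ψ is injective.
We now compute 122⁻¹ mod 127 explicitly. Euclid's algorithm: 127 = 1·122 + 5, 122 = 24·5 + 2, 5 = 2·2 + 1; back-substituting gives 1 = 76·122 − 73·127, so 122⁻¹ ≡ 76 (mod 127).
Since ψ is injective, we find ψ⁻¹(114): we need 122x ≡ 114 − 12 ≡ 102 (mod 127). Using 122⁻¹ = 76: x ≡ 76·102 = 7752 = 61·127 + 5, so x = 5.
Check: ψ(5) = 122·5 + 12 = 622 = 4·127 + 114 ≡ 114 (mod 127).

5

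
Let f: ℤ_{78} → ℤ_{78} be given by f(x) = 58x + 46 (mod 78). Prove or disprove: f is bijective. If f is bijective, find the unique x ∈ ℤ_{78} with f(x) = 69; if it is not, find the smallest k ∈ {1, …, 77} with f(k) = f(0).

39

We have gcd(58, 78) = 2 > 1. Taking x_1 = 0 and x_2 = 39: f(0) = 46 and f(39) = 58·39 + 46 = 2308 ≡ 46 (mod 78).
So f(0) = f(39) while 0 ≠ 39, thus f is not injective, hence not bijective.
Since f is not bijective, we find the least positive k with f(k) = f(0): this means 58k ≡ 0 (mod 78), i.e. 78 ∣ 58k. Since gcd(58, 78) = 2, dividing through by 2 this holds exactly when 39 ∣ 29k, and as gcd(29, 39) = 1, exactly when 39 ∣ k.
The smallest positive such k is 39.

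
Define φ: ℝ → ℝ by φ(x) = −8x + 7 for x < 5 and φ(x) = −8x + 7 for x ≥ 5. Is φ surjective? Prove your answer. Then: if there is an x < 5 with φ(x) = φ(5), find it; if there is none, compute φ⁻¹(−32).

Both pieces are strictly decreasing (slopes −8 and −8), so each is injective on its own interval.
The left piece maps (−∞, 5) onto (−33, ∞); the right piece maps [5, ∞) onto (−∞, −33].
These images together cover ℝ, so φ is surjective.
Because the two images are disjoint, no x < 5 has φ(x) = φ(5), so we compute φ⁻¹(−32): −32 lies in (−33, ∞), so solve −8x + 7 = −32: x = (−32 − 7)/(−8) = 39/8.

39/8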